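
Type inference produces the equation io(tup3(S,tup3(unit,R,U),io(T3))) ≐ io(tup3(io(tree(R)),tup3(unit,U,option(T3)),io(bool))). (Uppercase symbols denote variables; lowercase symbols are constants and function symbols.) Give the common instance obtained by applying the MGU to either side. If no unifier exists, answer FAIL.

Decompose io/1: tup3(S,tup3(unit,R,U),io(T3)) ≐ tup3(io(tree(R)),tup3(unit,U,option(T3)),io(bool)).
Decompose tup3/3: S ≐ io(tree(R)),  tup3(unit,R,U) ≐ tup3(unit,U,option(T3)),  io(T3) ≐ io(bool).
Bind S := io(tree(R)); no other remaining equation mentions S.
Decompose tup3/3: unit ≐ unit,  R ≐ U,  U ≐ option(T3).
Delete trivial equation unit ≐ unit.
Bind R := U; no other remaining equation mentions R. Substituting into the earlier binding gives S := io(tree(U)).
Bind U := option(T3); no other remaining equation mentions U. Substituting into the earlier bindings gives S := io(tree(option(T3))), R := option(T3).
Decompose io/1: T3 ≐ bool.
Bind T3 := bool. Substituting into the earlier bindings gives S := io(tree(option(bool))), R := option(bool), U := option(bool).
Applying the MGU to either side gives io(tup3(io(tree(option(bool))),tup3(unit,option(bool),option(bool)),io(bool))).

io(tup3(io(tree(option(bool))),tup3(unit,option(bool),option(bool)),io(bool)))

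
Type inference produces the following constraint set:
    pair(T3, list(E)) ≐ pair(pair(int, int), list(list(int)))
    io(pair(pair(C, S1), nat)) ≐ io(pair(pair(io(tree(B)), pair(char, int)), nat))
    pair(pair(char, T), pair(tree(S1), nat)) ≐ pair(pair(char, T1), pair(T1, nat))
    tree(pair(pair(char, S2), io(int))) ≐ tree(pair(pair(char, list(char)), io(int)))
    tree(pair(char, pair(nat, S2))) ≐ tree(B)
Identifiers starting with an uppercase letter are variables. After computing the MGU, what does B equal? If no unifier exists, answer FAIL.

Decompose pair/2: T3 ≐ pair(int, int),  list(E) ≐ list(list(int)).
Bind T3 := pair(int, int); no other remaining equation mentions T3.
Decompose list/1: E ≐ list(int).
Bind E := list(int); no other remaining equation mentions E.
Decompose io/1: pair(pair(C, S1), nat) ≐ pair(pair(io(tree(B)), pair(char, int)), nat).
Decompose pair/2: pair(C, S1) ≐ pair(io(tree(B)), pair(char, int)),  nat ≐ nat.
Decompose pair/2: C ≐ io(tree(B)),  S1 ≐ pair(char, int).
Bind C := io(tree(B)); no other remaining equation mentions C.
Bind S1 := pair(char, int); substituting into the one remaining equation that mentions S1 gives: pair(pair(char, T), pair(tree(pair(char, int)), nat)) ≐ pair(pair(char, T1), pair(T1, nat)).
Delete trivial equation nat ≐ nat.
Decompose pair/2: pair(char, T) ≐ pair(char, T1),  pair(tree(pair(char, int)), nat) ≐ pair(T1, nat).
Decompose pair/2: char ≐ char,  T ≐ T1.
Delete trivial equation char ≐ char.
Bind T := T1; no other remaining equation mentions T.
Decompose pair/2: tree(pair(char, int)) ≐ T1,  nat ≐ nat.
Bind T1 := tree(pair(char, int)); no other remaining equation mentions T1. Substituting into the earlier binding gives T := tree(pair(char, int)).
Delete trivial equation nat ≐ nat.
Decompose tree/1: pair(pair(char, S2), io(int)) ≐ pair(pair(char, list(char)), io(int)).
Decompose pair/2: pair(char, S2) ≐ pair(char, list(char)),  io(int) ≐ io(int).
Decompose pair/2: char ≐ char,  S2 ≐ list(char).
Delete trivial equation char ≐ char.
Bind S2 := list(char); substituting into the one remaining equation that mentions S2 gives: tree(pair(char, pair(nat, list(char)))) ≐ tree(B).
Delete trivial equation io(int) ≐ io(int).
Decompose tree/1: pair(char, pair(nat, list(char))) ≐ B.
Bind B := pair(char, pair(nat, list(char))). Substituting into the earlier binding gives C := io(tree(pair(char, pair(nat, list(char))))).
MGU = { T3 ↦ pair(int, int), E ↦ list(int), C ↦ io(tree(pair(char, pair(nat, list(char))))), S1 ↦ pair(char, int), T ↦ tree(pair(char, int)), T1 ↦ tree(pair(char, int)), S2 ↦ list(char), B ↦ pair(char, pair(nat, list(char))) }, so B ↦ pair(char, pair(nat, list(char))).

pair(char, pair(nat, list(char)))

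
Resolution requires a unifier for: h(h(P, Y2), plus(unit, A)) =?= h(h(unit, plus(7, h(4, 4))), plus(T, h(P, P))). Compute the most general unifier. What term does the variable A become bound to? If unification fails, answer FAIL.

h(unit, unit)

Decompose h/2: h(P, Y2) =?= h(unit, plus(7, h(4, 4))),  plus(unit, A) =?= plus(T, h(P, P)).
Decompose h/2: P =?= unit,  Y2 =?= plus(7, h(4, 4)).
Bind P := unit; substituting into the one remaining equation that mentions P gives: plus(unit, A) =?= plus(T, h(unit, unit)).
Bind Y2 := plus(7, h(4, 4)); no other remaining equation mentions Y2.
Decompose plus/2: unit =?= T,  A =?= h(unit, unit).
Bind T := unit; no other remaining equation mentions T.
Bind A := h(unit, unit).
MGU = { P := unit, Y2 := plus(7, h(4, 4)), T := unit, A := h(unit, unit) }, so A := h(unit, unit).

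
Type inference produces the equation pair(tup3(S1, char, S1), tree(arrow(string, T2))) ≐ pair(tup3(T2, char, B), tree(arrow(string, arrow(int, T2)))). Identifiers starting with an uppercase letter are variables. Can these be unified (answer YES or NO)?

Decompose pair/2: tup3(S1, char, S1) ≐ tup3(T2, char, B),  tree(arrow(string, T2)) ≐ tree(arrow(string, arrow(int, T2))).
Decompose tup3/3: S1 ≐ T2,  char ≐ char,  S1 ≐ B.
Bind S1 := T2; substituting into the one remaining equation that mentions S1 gives: T2 ≐ B.
Delete trivial equation char ≐ char.
Bind T2 := B; substituting into the remaining equation gives: tree(arrow(string, B)) ≐ tree(arrow(string, arrow(int, B))). Substituting into the earlier binding gives S1 := B.
Decompose tree/1: arrow(string, B) ≐ arrow(string, arrow(int, B)).
Decompose arrow/2: string ≐ string,  B ≐ arrow(int, B).
Delete trivial equation string ≐ string.
Occurs check fails: B occurs in arrow(int, B); the equation B ≐ arrow(int, B) has no finite solution.

NO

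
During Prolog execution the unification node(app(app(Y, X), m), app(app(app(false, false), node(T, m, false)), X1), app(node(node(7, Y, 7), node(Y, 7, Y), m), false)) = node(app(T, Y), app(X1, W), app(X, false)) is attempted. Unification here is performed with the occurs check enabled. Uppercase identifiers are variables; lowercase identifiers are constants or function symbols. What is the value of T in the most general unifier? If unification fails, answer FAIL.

app(m, node(node(7, m, 7), node(m, 7, m), m))

Decompose node/3: app(app(Y, X), m) = app(T, Y),  app(app(app(false, false), node(T, m, false)), X1) = app(X1, W),  app(node(node(7, Y, 7), node(Y, 7, Y), m), false) = app(X, false).
Decompose app/2: app(Y, X) = T,  m = Y.
Bind T := app(Y, X); substituting into the one remaining equation that mentions T gives: app(app(app(false, false), node(app(Y, X), m, false)), X1) = app(X1, W).
Bind Y := m; substituting into the remaining equations gives: app(app(app(false, false), node(app(m, X), m, false)), X1) = app(X1, W),  app(node(node(7, m, 7), node(m, 7, m), m), false) = app(X, false). Substituting into the earlier binding gives T := app(m, X).
Decompose app/2: app(app(false, false), node(app(m, X), m, false)) = X1,  X1 = W.
Bind X1 := app(app(false, false), node(app(m, X), m, false)); substituting into the one remaining equation that mentions X1 gives: app(app(false, false), node(app(m, X), m, false)) = W.
Bind W := app(app(false, false), node(app(m, X), m, false)); no other remaining equation mentions W.
Decompose app/2: node(node(7, m, 7), node(m, 7, m), m) = X,  false = false.
Bind X := node(node(7, m, 7), node(m, 7, m), m); no other remaining equation mentions X. Substituting into the earlier bindings gives T := app(m, node(node(7, m, 7), node(m, 7, m), m)), X1 := app(app(false, false), node(app(m, node(node(7, m, 7), node(m, 7, m), m)), m, false)), W := app(app(false, false), node(app(m, node(node(7, m, 7), node(m, 7, m), m)), m, false)).
Delete trivial equation false = false.
MGU = { T -> app(m, node(node(7, m, 7), node(m, 7, m), m)), Y -> m, X1 -> app(app(false, false), node(app(m, node(node(7, m, 7), node(m, 7, m), m)), m, false)), W -> app(app(false, false), node(app(m, node(node(7, m, 7), node(m, 7, m), m)), m, false)), X -> node(node(7, m, 7), node(m, 7, m), m) }, so T -> app(m, node(node(7, m, 7), node(m, 7, m), m)).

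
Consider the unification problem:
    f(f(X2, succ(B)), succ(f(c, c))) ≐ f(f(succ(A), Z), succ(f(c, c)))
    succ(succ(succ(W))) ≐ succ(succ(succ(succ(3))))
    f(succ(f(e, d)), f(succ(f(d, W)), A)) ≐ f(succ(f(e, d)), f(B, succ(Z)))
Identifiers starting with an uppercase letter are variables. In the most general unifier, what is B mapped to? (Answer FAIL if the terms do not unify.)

Decompose f/2: f(X2, succ(B)) ≐ f(succ(A), Z),  succ(f(c, c)) ≐ succ(f(c, c)).
Decompose f/2: X2 ≐ succ(A),  succ(B) ≐ Z.
Bind X2 := succ(A); no other remaining equation mentions X2.
Bind Z := succ(B); substituting into the one remaining equation that mentions Z gives: f(succ(f(e, d)), f(succ(f(d, W)), A)) ≐ f(succ(f(e, d)), f(B, succ(succ(B)))).
Delete trivial equation succ(f(c, c)) ≐ succ(f(c, c)).
Decompose succ/1: succ(succ(W)) ≐ succ(succ(succ(3))).
Decompose succ/1: succ(W) ≐ succ(succ(3)).
Decompose succ/1: W ≐ succ(3).
Bind W := succ(3); substituting into the remaining equation gives: f(succ(f(e, d)), f(succ(f(d, succ(3))), A)) ≐ f(succ(f(e, d)), f(B, succ(succ(B)))).
Decompose f/2: succ(f(e, d)) ≐ succ(f(e, d)),  f(succ(f(d, succ(3))), A) ≐ f(B, succ(succ(B))).
Delete trivial equation succ(f(e, d)) ≐ succ(f(e, d)).
Decompose f/2: succ(f(d, succ(3))) ≐ B,  A ≐ succ(succ(B)).
Bind B := succ(f(d, succ(3))); substituting into the remaining equation gives: A ≐ succ(succ(succ(f(d, succ(3))))). Substituting into the earlier binding gives Z := succ(succ(f(d, succ(3)))).
Bind A := succ(succ(succ(f(d, succ(3))))). Substituting into the earlier binding gives X2 := succ(succ(succ(succ(f(d, succ(3)))))).
MGU = { X2 := succ(succ(succ(succ(f(d, succ(3)))))), Z := succ(succ(f(d, succ(3)))), W := succ(3), B := succ(f(d, succ(3))), A := succ(succ(succ(f(d, succ(3))))) }, so B := succ(f(d, succ(3))).

succ(f(d, succ(3)))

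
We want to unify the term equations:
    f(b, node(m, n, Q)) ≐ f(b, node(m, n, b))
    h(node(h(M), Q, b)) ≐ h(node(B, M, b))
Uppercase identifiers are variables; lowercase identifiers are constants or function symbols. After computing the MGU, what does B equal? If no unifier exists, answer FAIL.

Decompose f/2: b ≐ b,  node(m, n, Q) ≐ node(m, n, b).
Delete trivial equation b ≐ b.
Decompose node/3: m ≐ m,  n ≐ n,  Q ≐ b.
Delete trivial equation m ≐ m.
Delete trivial equation n ≐ n.
Bind Q := b; substituting into the remaining equation gives: h(node(h(M), b, b)) ≐ h(node(B, M, b)).
Decompose h/1: node(h(M), b, b) ≐ node(B, M, b).
Decompose node/3: h(M) ≐ B,  b ≐ M,  b ≐ b.
Bind B := h(M); no other remaining equation mentions B.
Bind M := b; no other remaining equation mentions M. Substituting into the earlier binding gives B := h(b).
Delete trivial equation b ≐ b.
MGU = { Q -> b, B -> h(b), M -> b }, so B -> h(b).

h(b)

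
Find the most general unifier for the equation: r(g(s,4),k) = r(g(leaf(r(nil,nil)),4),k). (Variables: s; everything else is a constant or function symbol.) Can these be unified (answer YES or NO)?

YES

Decompose r/2: g(s,4) = g(leaf(r(nil,nil)),4),  k = k.
Decompose g/2: s = leaf(r(nil,nil)),  4 = 4.
Bind s := leaf(r(nil,nil)); no other remaining equation mentions s.
Delete trivial equation 4 = 4.
Delete trivial equation k = k.
No equations remain and no clash or occurs-check failure arose, so a unifier exists.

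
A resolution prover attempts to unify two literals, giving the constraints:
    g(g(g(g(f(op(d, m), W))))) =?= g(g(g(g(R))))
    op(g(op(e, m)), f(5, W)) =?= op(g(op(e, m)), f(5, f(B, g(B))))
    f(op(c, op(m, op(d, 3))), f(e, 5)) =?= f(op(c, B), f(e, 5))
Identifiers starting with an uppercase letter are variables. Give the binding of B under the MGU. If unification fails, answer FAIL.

op(m, op(d, 3))

Decompose g/1: g(g(g(f(op(d, m), W)))) =?= g(g(g(R))).
Decompose g/1: g(g(f(op(d, m), W))) =?= g(g(R)).
Decompose g/1: g(f(op(d, m), W)) =?= g(R).
Decompose g/1: f(op(d, m), W) =?= R.
Bind R := f(op(d, m), W); no other remaining equation mentions R.
Decompose op/2: g(op(e, m)) =?= g(op(e, m)),  f(5, W) =?= f(5, f(B, g(B))).
Delete trivial equation g(op(e, m)) =?= g(op(e, m)).
Decompose f/2: 5 =?= 5,  W =?= f(B, g(B)).
Delete trivial equation 5 =?= 5.
Bind W := f(B, g(B)); no other remaining equation mentions W. Substituting into the earlier binding gives R := f(op(d, m), f(B, g(B))).
Decompose f/2: op(c, op(m, op(d, 3))) =?= op(c, B),  f(e, 5) =?= f(e, 5).
Decompose op/2: c =?= c,  op(m, op(d, 3)) =?= B.
Delete trivial equation c =?= c.
Bind B := op(m, op(d, 3)); no other remaining equation mentions B. Substituting into the earlier bindings gives R := f(op(d, m), f(op(m, op(d, 3)), g(op(m, op(d, 3))))), W := f(op(m, op(d, 3)), g(op(m, op(d, 3)))).
Delete trivial equation f(e, 5) =?= f(e, 5).
MGU = { R -> f(op(d, m), f(op(m, op(d, 3)), g(op(m, op(d, 3))))), W -> f(op(m, op(d, 3)), g(op(m, op(d, 3)))), B -> op(m, op(d, 3)) }, so B -> op(m, op(d, 3)).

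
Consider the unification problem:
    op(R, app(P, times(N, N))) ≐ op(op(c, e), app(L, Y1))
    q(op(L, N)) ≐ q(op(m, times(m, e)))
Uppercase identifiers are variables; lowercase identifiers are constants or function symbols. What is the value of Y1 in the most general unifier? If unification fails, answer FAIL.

Decompose op/2: R ≐ op(c, e),  app(P, times(N, N)) ≐ app(L, Y1).
Bind R := op(c, e); no other remaining equation mentions R.
Decompose app/2: P ≐ L,  times(N, N) ≐ Y1.
Bind P := L; no other remaining equation mentions P.
Bind Y1 := times(N, N); no other remaining equation mentions Y1.
Decompose q/1: op(L, N) ≐ op(m, times(m, e)).
Decompose op/2: L ≐ m,  N ≐ times(m, e).
Bind L := m; no other remaining equation mentions L. Substituting into the earlier binding gives P := m.
Bind N := times(m, e). Substituting into the earlier binding gives Y1 := times(times(m, e), times(m, e)).
MGU = { R := op(c, e), P := m, Y1 := times(times(m, e), times(m, e)), L := m, N := times(m, e) }, so Y1 := times(times(m, e), times(m, e)).

times(times(m, e), times(m, e))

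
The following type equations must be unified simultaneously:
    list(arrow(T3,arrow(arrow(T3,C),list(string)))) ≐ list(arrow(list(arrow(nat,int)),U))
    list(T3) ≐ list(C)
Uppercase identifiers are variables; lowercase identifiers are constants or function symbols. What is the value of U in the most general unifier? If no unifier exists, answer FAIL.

Decompose list/1: arrow(T3,arrow(arrow(T3,C),list(string))) ≐ arrow(list(arrow(nat,int)),U).
Decompose arrow/2: T3 ≐ list(arrow(nat,int)),  arrow(arrow(T3,C),list(string)) ≐ U.
Bind T3 := list(arrow(nat,int)); substituting into the remaining equations gives: arrow(arrow(list(arrow(nat,int)),C),list(string)) ≐ U,  list(list(arrow(nat,int))) ≐ list(C).
Bind U := arrow(arrow(list(arrow(nat,int)),C),list(string)); no other remaining equation mentions U.
Decompose list/1: list(arrow(nat,int)) ≐ C.
Bind C := list(arrow(nat,int)). Substituting into the earlier binding gives U := arrow(arrow(list(arrow(nat,int)),list(arrow(nat,int))),list(string)).
MGU = { T3 -> list(arrow(nat,int)), U -> arrow(arrow(list(arrow(nat,int)),list(arrow(nat,int))),list(string)), C -> list(arrow(nat,int)) }, so U -> arrow(arrow(list(arrow(nat,int)),list(arrow(nat,int))),list(string)).

arrow(arrow(list(arrow(nat,int)),list(arrow(nat,int))),list(string))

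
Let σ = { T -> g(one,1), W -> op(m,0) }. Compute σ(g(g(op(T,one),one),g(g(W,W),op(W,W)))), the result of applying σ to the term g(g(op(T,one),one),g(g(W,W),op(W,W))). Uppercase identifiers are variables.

g(g(op(g(one,1),one),one),g(g(op(m,0),op(m,0)),op(op(m,0),op(m,0))))

Replace each occurrence of T with g(one,1).
Replace each occurrence of W with op(m,0).
Result: g(g(op(g(one,1),one),one),g(g(op(m,0),op(m,0)),op(op(m,0),op(m,0)))).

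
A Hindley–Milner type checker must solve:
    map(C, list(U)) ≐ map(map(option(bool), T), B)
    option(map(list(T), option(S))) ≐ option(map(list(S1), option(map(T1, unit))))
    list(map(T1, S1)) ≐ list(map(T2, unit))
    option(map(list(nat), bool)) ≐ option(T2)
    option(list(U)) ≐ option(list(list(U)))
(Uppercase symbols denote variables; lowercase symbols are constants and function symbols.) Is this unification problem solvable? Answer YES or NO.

Decompose map/2: C ≐ map(option(bool), T),  list(U) ≐ B.
Bind C := map(option(bool), T); no other remaining equation mentions C.
Bind B := list(U); no other remaining equation mentions B.
Decompose option/1: map(list(T), option(S)) ≐ map(list(S1), option(map(T1, unit))).
Decompose map/2: list(T) ≐ list(S1),  option(S) ≐ option(map(T1, unit)).
Decompose list/1: T ≐ S1.
Bind T := S1; no other remaining equation mentions T. Substituting into the earlier binding gives C := map(option(bool), S1).
Decompose option/1: S ≐ map(T1, unit).
Bind S := map(T1, unit); no other remaining equation mentions S.
Decompose list/1: map(T1, S1) ≐ map(T2, unit).
Decompose map/2: T1 ≐ T2,  S1 ≐ unit.
Bind T1 := T2; no other remaining equation mentions T1. Substituting into the earlier binding gives S := map(T2, unit).
Bind S1 := unit; no other remaining equation mentions S1. Substituting into the earlier bindings gives C := map(option(bool), unit), T := unit.
Decompose option/1: map(list(nat), bool) ≐ T2.
Bind T2 := map(list(nat), bool); no other remaining equation mentions T2. Substituting into the earlier bindings gives S := map(map(list(nat), bool), unit), T1 := map(list(nat), bool).
Decompose option/1: list(U) ≐ list(list(U)).
Decompose list/1: U ≐ list(U).
Occurs check fails: U occurs in list(U); the equation U ≐ list(U) has no finite solution.

NO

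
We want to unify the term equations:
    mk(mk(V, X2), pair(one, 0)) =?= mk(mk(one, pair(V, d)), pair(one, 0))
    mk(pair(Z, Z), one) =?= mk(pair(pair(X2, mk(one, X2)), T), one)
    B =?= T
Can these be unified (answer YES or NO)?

Decompose mk/2: mk(V, X2) =?= mk(one, pair(V, d)),  pair(one, 0) =?= pair(one, 0).
Decompose mk/2: V =?= one,  X2 =?= pair(V, d).
Bind V := one; substituting into the one remaining equation that mentions V gives: X2 =?= pair(one, d).
Bind X2 := pair(one, d); substituting into the one remaining equation that mentions X2 gives: mk(pair(Z, Z), one) =?= mk(pair(pair(pair(one, d), mk(one, pair(one, d))), T), one).
Delete trivial equation pair(one, 0) =?= pair(one, 0).
Decompose mk/2: pair(Z, Z) =?= pair(pair(pair(one, d), mk(one, pair(one, d))), T),  one =?= one.
Decompose pair/2: Z =?= pair(pair(one, d), mk(one, pair(one, d))),  Z =?= T.
Bind Z := pair(pair(one, d), mk(one, pair(one, d))); substituting into the one remaining equation that mentions Z gives: pair(pair(one, d), mk(one, pair(one, d))) =?= T.
Bind T := pair(pair(one, d), mk(one, pair(one, d))); substituting into the one remaining equation that mentions T gives: B =?= pair(pair(one, d), mk(one, pair(one, d))).
Delete trivial equation one =?= one.
Bind B := pair(pair(one, d), mk(one, pair(one, d))).
No equations remain and no clash or occurs-check failure arose, so a unifier exists.

YES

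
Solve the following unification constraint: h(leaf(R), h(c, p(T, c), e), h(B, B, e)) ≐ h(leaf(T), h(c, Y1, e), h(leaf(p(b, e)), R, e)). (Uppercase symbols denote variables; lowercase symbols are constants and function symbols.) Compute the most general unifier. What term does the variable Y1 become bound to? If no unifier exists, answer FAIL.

Decompose h/3: leaf(R) ≐ leaf(T),  h(c, p(T, c), e) ≐ h(c, Y1, e),  h(B, B, e) ≐ h(leaf(p(b, e)), R, e).
Decompose leaf/1: R ≐ T.
Bind R := T; substituting into the one remaining equation that mentions R gives: h(B, B, e) ≐ h(leaf(p(b, e)), T, e).
Decompose h/3: c ≐ c,  p(T, c) ≐ Y1,  e ≐ e.
Delete trivial equation c ≐ c.
Bind Y1 := p(T, c); no other remaining equation mentions Y1.
Delete trivial equation e ≐ e.
Decompose h/3: B ≐ leaf(p(b, e)),  B ≐ T,  e ≐ e.
Bind B := leaf(p(b, e)); substituting into the one remaining equation that mentions B gives: leaf(p(b, e)) ≐ T.
Bind T := leaf(p(b, e)); no other remaining equation mentions T. Substituting into the earlier bindings gives R := leaf(p(b, e)), Y1 := p(leaf(p(b, e)), c).
Delete trivial equation e ≐ e.
MGU = { R -> leaf(p(b, e)), Y1 -> p(leaf(p(b, e)), c), B -> leaf(p(b, e)), T -> leaf(p(b, e)) }, so Y1 -> p(leaf(p(b, e)), c).

p(leaf(p(b, e)), c)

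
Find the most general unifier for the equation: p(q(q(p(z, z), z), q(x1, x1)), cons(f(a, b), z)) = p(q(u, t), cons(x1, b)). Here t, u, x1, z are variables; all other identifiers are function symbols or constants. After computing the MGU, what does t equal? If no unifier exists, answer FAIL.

Decompose p/2: q(q(p(z, z), z), q(x1, x1)) = q(u, t),  cons(f(a, b), z) = cons(x1, b).
Decompose q/2: q(p(z, z), z) = u,  q(x1, x1) = t.
Bind u := q(p(z, z), z); no other remaining equation mentions u.
Bind t := q(x1, x1); no other remaining equation mentions t.
Decompose cons/2: f(a, b) = x1,  z = b.
Bind x1 := f(a, b); no other remaining equation mentions x1. Substituting into the earlier binding gives t := q(f(a, b), f(a, b)).
Bind z := b. Substituting into the earlier binding gives u := q(p(b, b), b).
MGU = { u ↦ q(p(b, b), b), t ↦ q(f(a, b), f(a, b)), x1 ↦ f(a, b), z ↦ b }, so t ↦ q(f(a, b), f(a, b)).

q(f(a, b), f(a, b))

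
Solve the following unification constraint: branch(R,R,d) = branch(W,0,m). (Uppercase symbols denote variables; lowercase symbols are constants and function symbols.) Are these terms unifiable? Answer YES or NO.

NO

Decompose branch/3: R = W,  R = 0,  d = m.
Bind R := W; substituting into the one remaining equation that mentions R gives: W = 0.
Bind W := 0; no other remaining equation mentions W. Substituting into the earlier binding gives R := 0.
Clash: constants d and m differ; no unifier exists.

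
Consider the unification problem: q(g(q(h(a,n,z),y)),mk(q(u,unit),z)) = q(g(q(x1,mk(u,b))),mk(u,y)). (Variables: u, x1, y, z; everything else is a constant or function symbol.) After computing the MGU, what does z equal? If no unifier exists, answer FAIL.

FAIL

Decompose q/2: g(q(h(a,n,z),y)) = g(q(x1,mk(u,b))),  mk(q(u,unit),z) = mk(u,y).
Decompose g/1: q(h(a,n,z),y) = q(x1,mk(u,b)).
Decompose q/2: h(a,n,z) = x1,  y = mk(u,b).
Bind x1 := h(a,n,z); no other remaining equation mentions x1.
Bind y := mk(u,b); substituting into the remaining equation gives: mk(q(u,unit),z) = mk(u,mk(u,b)).
Decompose mk/2: q(u,unit) = u,  z = mk(u,b).
Occurs check fails: u occurs in q(u,unit); the equation u = q(u,unit) has no finite solution.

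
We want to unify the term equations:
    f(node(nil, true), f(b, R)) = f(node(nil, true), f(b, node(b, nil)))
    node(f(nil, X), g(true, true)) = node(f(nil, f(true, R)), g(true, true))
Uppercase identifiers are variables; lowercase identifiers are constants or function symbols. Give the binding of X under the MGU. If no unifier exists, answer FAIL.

Decompose f/2: node(nil, true) = node(nil, true),  f(b, R) = f(b, node(b, nil)).
Delete trivial equation node(nil, true) = node(nil, true).
Decompose f/2: b = b,  R = node(b, nil).
Delete trivial equation b = b.
Bind R := node(b, nil); substituting into the remaining equation gives: node(f(nil, X), g(true, true)) = node(f(nil, f(true, node(b, nil))), g(true, true)).
Decompose node/2: f(nil, X) = f(nil, f(true, node(b, nil))),  g(true, true) = g(true, true).
Decompose f/2: nil = nil,  X = f(true, node(b, nil)).
Delete trivial equation nil = nil.
Bind X := f(true, node(b, nil)); no other remaining equation mentions X.
Delete trivial equation g(true, true) = g(true, true).
MGU = { R ↦ node(b, nil), X ↦ f(true, node(b, nil)) }, so X ↦ f(true, node(b, nil)).

f(true, node(b, nil))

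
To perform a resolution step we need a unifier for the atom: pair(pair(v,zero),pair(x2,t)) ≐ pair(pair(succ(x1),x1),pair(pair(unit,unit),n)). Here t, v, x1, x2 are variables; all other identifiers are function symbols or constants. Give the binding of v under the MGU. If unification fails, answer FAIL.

succ(zero)

Decompose pair/2: pair(v,zero) ≐ pair(succ(x1),x1),  pair(x2,t) ≐ pair(pair(unit,unit),n).
Decompose pair/2: v ≐ succ(x1),  zero ≐ x1.
Bind v := succ(x1); no other remaining equation mentions v.
Bind x1 := zero; no other remaining equation mentions x1. Substituting into the earlier binding gives v := succ(zero).
Decompose pair/2: x2 ≐ pair(unit,unit),  t ≐ n.
Bind x2 := pair(unit,unit); no other remaining equation mentions x2.
Bind t := n.
MGU = { v := succ(zero), x1 := zero, x2 := pair(unit,unit), t := n }, so v := succ(zero).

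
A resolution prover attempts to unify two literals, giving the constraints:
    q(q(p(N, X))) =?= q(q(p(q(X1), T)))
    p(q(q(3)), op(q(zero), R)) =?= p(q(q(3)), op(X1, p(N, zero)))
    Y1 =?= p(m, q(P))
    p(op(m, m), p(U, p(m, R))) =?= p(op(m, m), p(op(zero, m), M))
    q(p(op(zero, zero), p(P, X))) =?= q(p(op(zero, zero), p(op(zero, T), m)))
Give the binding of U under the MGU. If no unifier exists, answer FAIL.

op(zero, m)

Decompose q/1: q(p(N, X)) =?= q(p(q(X1), T)).
Decompose q/1: p(N, X) =?= p(q(X1), T).
Decompose p/2: N =?= q(X1),  X =?= T.
Bind N := q(X1); substituting into the one remaining equation that mentions N gives: p(q(q(3)), op(q(zero), R)) =?= p(q(q(3)), op(X1, p(q(X1), zero))).
Bind X := T; substituting into the one remaining equation that mentions X gives: q(p(op(zero, zero), p(P, T))) =?= q(p(op(zero, zero), p(op(zero, T), m))).
Decompose p/2: q(q(3)) =?= q(q(3)),  op(q(zero), R) =?= op(X1, p(q(X1), zero)).
Delete trivial equation q(q(3)) =?= q(q(3)).
Decompose op/2: q(zero) =?= X1,  R =?= p(q(X1), zero).
Bind X1 := q(zero); substituting into the one remaining equation that mentions X1 gives: R =?= p(q(q(zero)), zero). Substituting into the earlier binding gives N := q(q(zero)).
Bind R := p(q(q(zero)), zero); substituting into the one remaining equation that mentions R gives: p(op(m, m), p(U, p(m, p(q(q(zero)), zero)))) =?= p(op(m, m), p(op(zero, m), M)).
Bind Y1 := p(m, q(P)); no other remaining equation mentions Y1.
Decompose p/2: op(m, m) =?= op(m, m),  p(U, p(m, p(q(q(zero)), zero))) =?= p(op(zero, m), M).
Delete trivial equation op(m, m) =?= op(m, m).
Decompose p/2: U =?= op(zero, m),  p(m, p(q(q(zero)), zero)) =?= M.
Bind U := op(zero, m); no other remaining equation mentions U.
Bind M := p(m, p(q(q(zero)), zero)); no other remaining equation mentions M.
Decompose q/1: p(op(zero, zero), p(P, T)) =?= p(op(zero, zero), p(op(zero, T), m)).
Decompose p/2: op(zero, zero) =?= op(zero, zero),  p(P, T) =?= p(op(zero, T), m).
Delete trivial equation op(zero, zero) =?= op(zero, zero).
Decompose p/2: P =?= op(zero, T),  T =?= m.
Bind P := op(zero, T); no other remaining equation mentions P. Substituting into the earlier binding gives Y1 := p(m, q(op(zero, T))).
Bind T := m. Substituting into the earlier bindings gives X := m, Y1 := p(m, q(op(zero, m))), P := op(zero, m).
MGU = { N ↦ q(q(zero)), X ↦ m, X1 ↦ q(zero), R ↦ p(q(q(zero)), zero), Y1 ↦ p(m, q(op(zero, m))), U ↦ op(zero, m), M ↦ p(m, p(q(q(zero)), zero)), P ↦ op(zero, m), T ↦ m }, so U ↦ op(zero, m).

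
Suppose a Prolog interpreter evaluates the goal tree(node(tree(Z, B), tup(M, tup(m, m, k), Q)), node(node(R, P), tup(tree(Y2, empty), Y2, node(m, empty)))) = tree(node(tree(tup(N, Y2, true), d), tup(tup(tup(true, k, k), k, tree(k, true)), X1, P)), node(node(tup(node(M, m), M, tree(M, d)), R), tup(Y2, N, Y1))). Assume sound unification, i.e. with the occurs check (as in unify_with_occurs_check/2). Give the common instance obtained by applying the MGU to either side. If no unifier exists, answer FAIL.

Decompose tree/2: node(tree(Z, B), tup(M, tup(m, m, k), Q)) = node(tree(tup(N, Y2, true), d), tup(tup(tup(true, k, k), k, tree(k, true)), X1, P)),  node(node(R, P), tup(tree(Y2, empty), Y2, node(m, empty))) = node(node(tup(node(M, m), M, tree(M, d)), R), tup(Y2, N, Y1)).
Decompose node/2: tree(Z, B) = tree(tup(N, Y2, true), d),  tup(M, tup(m, m, k), Q) = tup(tup(tup(true, k, k), k, tree(k, true)), X1, P).
Decompose tree/2: Z = tup(N, Y2, true),  B = d.
Bind Z := tup(N, Y2, true); no other remaining equation mentions Z.
Bind B := d; no other remaining equation mentions B.
Decompose tup/3: M = tup(tup(true, k, k), k, tree(k, true)),  tup(m, m, k) = X1,  Q = P.
Bind M := tup(tup(true, k, k), k, tree(k, true)); substituting into the one remaining equation that mentions M gives: node(node(R, P), tup(tree(Y2, empty), Y2, node(m, empty))) = node(node(tup(node(tup(tup(true, k, k), k, tree(k, true)), m), tup(tup(true, k, k), k, tree(k, true)), tree(tup(tup(true, k, k), k, tree(k, true)), d)), R), tup(Y2, N, Y1)).
Bind X1 := tup(m, m, k); no other remaining equation mentions X1.
Bind Q := P; no other remaining equation mentions Q.
Decompose node/2: node(R, P) = node(tup(node(tup(tup(true, k, k), k, tree(k, true)), m), tup(tup(true, k, k), k, tree(k, true)), tree(tup(tup(true, k, k), k, tree(k, true)), d)), R),  tup(tree(Y2, empty), Y2, node(m, empty)) = tup(Y2, N, Y1).
Decompose node/2: R = tup(node(tup(tup(true, k, k), k, tree(k, true)), m), tup(tup(true, k, k), k, tree(k, true)), tree(tup(tup(true, k, k), k, tree(k, true)), d)),  P = R.
Bind R := tup(node(tup(tup(true, k, k), k, tree(k, true)), m), tup(tup(true, k, k), k, tree(k, true)), tree(tup(tup(true, k, k), k, tree(k, true)), d)); substituting into the one remaining equation that mentions R gives: P = tup(node(tup(tup(true, k, k), k, tree(k, true)), m), tup(tup(true, k, k), k, tree(k, true)), tree(tup(tup(true, k, k), k, tree(k, true)), d)).
Bind P := tup(node(tup(tup(true, k, k), k, tree(k, true)), m), tup(tup(true, k, k), k, tree(k, true)), tree(tup(tup(true, k, k), k, tree(k, true)), d)); no other remaining equation mentions P. Substituting into the earlier binding gives Q := tup(node(tup(tup(true, k, k), k, tree(k, true)), m), tup(tup(true, k, k), k, tree(k, true)), tree(tup(tup(true, k, k), k, tree(k, true)), d)).
Decompose tup/3: tree(Y2, empty) = Y2,  Y2 = N,  node(m, empty) = Y1.
Occurs check fails: Y2 occurs in tree(Y2, empty); the equation Y2 = tree(Y2, empty) has no finite solution.

FAIL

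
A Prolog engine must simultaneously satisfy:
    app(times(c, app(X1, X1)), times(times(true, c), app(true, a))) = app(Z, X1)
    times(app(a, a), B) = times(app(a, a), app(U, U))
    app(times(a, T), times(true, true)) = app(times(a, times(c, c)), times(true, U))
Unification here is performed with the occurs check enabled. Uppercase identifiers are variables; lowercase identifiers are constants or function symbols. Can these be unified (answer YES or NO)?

Decompose app/2: times(c, app(X1, X1)) = Z,  times(times(true, c), app(true, a)) = X1.
Bind Z := times(c, app(X1, X1)); no other remaining equation mentions Z.
Bind X1 := times(times(true, c), app(true, a)); no other remaining equation mentions X1. Substituting into the earlier binding gives Z := times(c, app(times(times(true, c), app(true, a)), times(times(true, c), app(true, a)))).
Decompose times/2: app(a, a) = app(a, a),  B = app(U, U).
Delete trivial equation app(a, a) = app(a, a).
Bind B := app(U, U); no other remaining equation mentions B.
Decompose app/2: times(a, T) = times(a, times(c, c)),  times(true, true) = times(true, U).
Decompose times/2: a = a,  T = times(c, c).
Delete trivial equation a = a.
Bind T := times(c, c); no other remaining equation mentions T.
Decompose times/2: true = true,  true = U.
Delete trivial equation true = true.
Bind U := true. Substituting into the earlier binding gives B := app(true, true).
No equations remain and no clash or occurs-check failure arose, so a unifier exists.

YES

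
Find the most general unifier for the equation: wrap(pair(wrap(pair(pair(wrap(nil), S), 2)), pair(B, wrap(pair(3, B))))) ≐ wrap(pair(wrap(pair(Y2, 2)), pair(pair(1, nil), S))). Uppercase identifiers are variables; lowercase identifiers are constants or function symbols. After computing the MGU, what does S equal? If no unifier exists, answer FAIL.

wrap(pair(3, pair(1, nil)))

Decompose wrap/1: pair(wrap(pair(pair(wrap(nil), S), 2)), pair(B, wrap(pair(3, B)))) ≐ pair(wrap(pair(Y2, 2)), pair(pair(1, nil), S)).
Decompose pair/2: wrap(pair(pair(wrap(nil), S), 2)) ≐ wrap(pair(Y2, 2)),  pair(B, wrap(pair(3, B))) ≐ pair(pair(1, nil), S).
Decompose wrap/1: pair(pair(wrap(nil), S), 2) ≐ pair(Y2, 2).
Decompose pair/2: pair(wrap(nil), S) ≐ Y2,  2 ≐ 2.
Bind Y2 := pair(wrap(nil), S); no other remaining equation mentions Y2.
Delete trivial equation 2 ≐ 2.
Decompose pair/2: B ≐ pair(1, nil),  wrap(pair(3, B)) ≐ S.
Bind B := pair(1, nil); substituting into the remaining equation gives: wrap(pair(3, pair(1, nil))) ≐ S.
Bind S := wrap(pair(3, pair(1, nil))). Substituting into the earlier binding gives Y2 := pair(wrap(nil), wrap(pair(3, pair(1, nil)))).
MGU = { Y2 := pair(wrap(nil), wrap(pair(3, pair(1, nil)))), B := pair(1, nil), S := wrap(pair(3, pair(1, nil))) }, so S := wrap(pair(3, pair(1, nil))).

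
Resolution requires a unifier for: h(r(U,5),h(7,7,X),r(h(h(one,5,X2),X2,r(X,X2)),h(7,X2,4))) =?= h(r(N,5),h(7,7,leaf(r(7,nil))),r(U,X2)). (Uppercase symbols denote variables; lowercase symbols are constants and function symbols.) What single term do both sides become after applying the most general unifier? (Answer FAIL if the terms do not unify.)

FAIL

Decompose h/3: r(U,5) =?= r(N,5),  h(7,7,X) =?= h(7,7,leaf(r(7,nil))),  r(h(h(one,5,X2),X2,r(X,X2)),h(7,X2,4)) =?= r(U,X2).
Decompose r/2: U =?= N,  5 =?= 5.
Bind U := N; substituting into the one remaining equation that mentions U gives: r(h(h(one,5,X2),X2,r(X,X2)),h(7,X2,4)) =?= r(N,X2).
Delete trivial equation 5 =?= 5.
Decompose h/3: 7 =?= 7,  7 =?= 7,  X =?= leaf(r(7,nil)).
Delete trivial equation 7 =?= 7.
Delete trivial equation 7 =?= 7.
Bind X := leaf(r(7,nil)); substituting into the remaining equation gives: r(h(h(one,5,X2),X2,r(leaf(r(7,nil)),X2)),h(7,X2,4)) =?= r(N,X2).
Decompose r/2: h(h(one,5,X2),X2,r(leaf(r(7,nil)),X2)) =?= N,  h(7,X2,4) =?= X2.
Bind N := h(h(one,5,X2),X2,r(leaf(r(7,nil)),X2)); no other remaining equation mentions N. Substituting into the earlier binding gives U := h(h(one,5,X2),X2,r(leaf(r(7,nil)),X2)).
Occurs check fails: X2 occurs in h(7,X2,4); the equation X2 =?= h(7,X2,4) has no finite solution.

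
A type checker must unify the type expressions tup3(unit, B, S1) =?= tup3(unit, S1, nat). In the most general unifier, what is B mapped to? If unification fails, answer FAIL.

nat

Decompose tup3/3: unit =?= unit,  B =?= S1,  S1 =?= nat.
Delete trivial equation unit =?= unit.
Bind B := S1; no other remaining equation mentions B.
Bind S1 := nat. Substituting into the earlier binding gives B := nat.
MGU = { B ↦ nat, S1 ↦ nat }, so B ↦ nat.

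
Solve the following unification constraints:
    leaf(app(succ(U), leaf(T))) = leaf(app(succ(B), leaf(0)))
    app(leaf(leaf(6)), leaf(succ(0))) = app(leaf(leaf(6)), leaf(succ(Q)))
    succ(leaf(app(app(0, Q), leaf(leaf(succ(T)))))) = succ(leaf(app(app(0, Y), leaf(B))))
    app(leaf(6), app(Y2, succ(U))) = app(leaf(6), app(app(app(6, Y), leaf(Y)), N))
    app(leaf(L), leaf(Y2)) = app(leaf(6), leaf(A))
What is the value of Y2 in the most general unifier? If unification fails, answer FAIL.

Decompose leaf/1: app(succ(U), leaf(T)) = app(succ(B), leaf(0)).
Decompose app/2: succ(U) = succ(B),  leaf(T) = leaf(0).
Decompose succ/1: U = B.
Bind U := B; substituting into the one remaining equation that mentions U gives: app(leaf(6), app(Y2, succ(B))) = app(leaf(6), app(app(app(6, Y), leaf(Y)), N)).
Decompose leaf/1: T = 0.
Bind T := 0; substituting into the one remaining equation that mentions T gives: succ(leaf(app(app(0, Q), leaf(leaf(succ(0)))))) = succ(leaf(app(app(0, Y), leaf(B)))).
Decompose app/2: leaf(leaf(6)) = leaf(leaf(6)),  leaf(succ(0)) = leaf(succ(Q)).
Delete trivial equation leaf(leaf(6)) = leaf(leaf(6)).
Decompose leaf/1: succ(0) = succ(Q).
Decompose succ/1: 0 = Q.
Bind Q := 0; substituting into the one remaining equation that mentions Q gives: succ(leaf(app(app(0, 0), leaf(leaf(succ(0)))))) = succ(leaf(app(app(0, Y), leaf(B)))).
Decompose succ/1: leaf(app(app(0, 0), leaf(leaf(succ(0))))) = leaf(app(app(0, Y), leaf(B))).
Decompose leaf/1: app(app(0, 0), leaf(leaf(succ(0)))) = app(app(0, Y), leaf(B)).
Decompose app/2: app(0, 0) = app(0, Y),  leaf(leaf(succ(0))) = leaf(B).
Decompose app/2: 0 = 0,  0 = Y.
Delete trivial equation 0 = 0.
Bind Y := 0; substituting into the one remaining equation that mentions Y gives: app(leaf(6), app(Y2, succ(B))) = app(leaf(6), app(app(app(6, 0), leaf(0)), N)).
Decompose leaf/1: leaf(succ(0)) = B.
Bind B := leaf(succ(0)); substituting into the one remaining equation that mentions B gives: app(leaf(6), app(Y2, succ(leaf(succ(0))))) = app(leaf(6), app(app(app(6, 0), leaf(0)), N)). Substituting into the earlier binding gives U := leaf(succ(0)).
Decompose app/2: leaf(6) = leaf(6),  app(Y2, succ(leaf(succ(0)))) = app(app(app(6, 0), leaf(0)), N).
Delete trivial equation leaf(6) = leaf(6).
Decompose app/2: Y2 = app(app(6, 0), leaf(0)),  succ(leaf(succ(0))) = N.
Bind Y2 := app(app(6, 0), leaf(0)); substituting into the one remaining equation that mentions Y2 gives: app(leaf(L), leaf(app(app(6, 0), leaf(0)))) = app(leaf(6), leaf(A)).
Bind N := succ(leaf(succ(0))); no other remaining equation mentions N.
Decompose app/2: leaf(L) = leaf(6),  leaf(app(app(6, 0), leaf(0))) = leaf(A).
Decompose leaf/1: L = 6.
Bind L := 6; no other remaining equation mentions L.
Decompose leaf/1: app(app(6, 0), leaf(0)) = A.
Bind A := app(app(6, 0), leaf(0)).
MGU = { U -> leaf(succ(0)), T -> 0, Q -> 0, Y -> 0, B -> leaf(succ(0)), Y2 -> app(app(6, 0), leaf(0)), N -> succ(leaf(succ(0))), L -> 6, A -> app(app(6, 0), leaf(0)) }, so Y2 -> app(app(6, 0), leaf(0)).

app(app(6, 0), leaf(0))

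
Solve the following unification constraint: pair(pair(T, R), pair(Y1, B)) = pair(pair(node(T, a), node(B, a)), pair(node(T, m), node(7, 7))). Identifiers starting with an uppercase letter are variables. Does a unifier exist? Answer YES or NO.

NO

Decompose pair/2: pair(T, R) = pair(node(T, a), node(B, a)),  pair(Y1, B) = pair(node(T, m), node(7, 7)).
Decompose pair/2: T = node(T, a),  R = node(B, a).
Occurs check fails: T occurs in node(T, a); the equation T = node(T, a) has no finite solution.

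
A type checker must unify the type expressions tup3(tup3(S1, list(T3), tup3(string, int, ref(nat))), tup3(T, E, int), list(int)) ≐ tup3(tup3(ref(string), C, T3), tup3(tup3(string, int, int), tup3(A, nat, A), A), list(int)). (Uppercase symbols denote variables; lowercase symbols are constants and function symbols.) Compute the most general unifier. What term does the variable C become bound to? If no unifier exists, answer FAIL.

list(tup3(string, int, ref(nat)))

Decompose tup3/3: tup3(S1, list(T3), tup3(string, int, ref(nat))) ≐ tup3(ref(string), C, T3),  tup3(T, E, int) ≐ tup3(tup3(string, int, int), tup3(A, nat, A), A),  list(int) ≐ list(int).
Decompose tup3/3: S1 ≐ ref(string),  list(T3) ≐ C,  tup3(string, int, ref(nat)) ≐ T3.
Bind S1 := ref(string); no other remaining equation mentions S1.
Bind C := list(T3); no other remaining equation mentions C.
Bind T3 := tup3(string, int, ref(nat)); no other remaining equation mentions T3. Substituting into the earlier binding gives C := list(tup3(string, int, ref(nat))).
Decompose tup3/3: T ≐ tup3(string, int, int),  E ≐ tup3(A, nat, A),  int ≐ A.
Bind T := tup3(string, int, int); no other remaining equation mentions T.
Bind E := tup3(A, nat, A); no other remaining equation mentions E.
Bind A := int; no other remaining equation mentions A. Substituting into the earlier binding gives E := tup3(int, nat, int).
Delete trivial equation list(int) ≐ list(int).
MGU = { S1 -> ref(string), C -> list(tup3(string, int, ref(nat))), T3 -> tup3(string, int, ref(nat)), T -> tup3(string, int, int), E -> tup3(int, nat, int), A -> int }, so C -> list(tup3(string, int, ref(nat))).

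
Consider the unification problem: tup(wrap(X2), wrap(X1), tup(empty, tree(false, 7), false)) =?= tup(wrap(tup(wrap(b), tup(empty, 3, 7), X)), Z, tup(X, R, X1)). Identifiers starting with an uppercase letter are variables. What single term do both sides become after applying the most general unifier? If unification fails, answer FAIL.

tup(wrap(tup(wrap(b), tup(empty, 3, 7), empty)), wrap(false), tup(empty, tree(false, 7), false))

Decompose tup/3: wrap(X2) =?= wrap(tup(wrap(b), tup(empty, 3, 7), X)),  wrap(X1) =?= Z,  tup(empty, tree(false, 7), false) =?= tup(X, R, X1).
Decompose wrap/1: X2 =?= tup(wrap(b), tup(empty, 3, 7), X).
Bind X2 := tup(wrap(b), tup(empty, 3, 7), X); no other remaining equation mentions X2.
Bind Z := wrap(X1); no other remaining equation mentions Z.
Decompose tup/3: empty =?= X,  tree(false, 7) =?= R,  false =?= X1.
Bind X := empty; no other remaining equation mentions X. Substituting into the earlier binding gives X2 := tup(wrap(b), tup(empty, 3, 7), empty).
Bind R := tree(false, 7); no other remaining equation mentions R.
Bind X1 := false. Substituting into the earlier binding gives Z := wrap(false).
Applying the MGU to either side gives tup(wrap(tup(wrap(b), tup(empty, 3, 7), empty)), wrap(false), tup(empty, tree(false, 7), false)).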